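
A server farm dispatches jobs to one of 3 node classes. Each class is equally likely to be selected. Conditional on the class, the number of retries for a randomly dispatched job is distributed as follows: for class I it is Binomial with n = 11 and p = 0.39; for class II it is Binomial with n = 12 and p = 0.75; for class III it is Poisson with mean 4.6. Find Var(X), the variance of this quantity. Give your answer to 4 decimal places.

7.7823

Per component, I: μ=4.29, E[X²]=21.021; II: μ=9, E[X²]=83.25; III: μ=4.6, E[X²]=25.76.
E[X] = 0.333333·4.29 + 0.333333·9 + 0.333333·4.6 = 5.96333.
E[X²] = 0.333333·21.021 + 0.333333·83.25 + 0.333333·25.76 = 43.3437.
Var(X) = E[X²] − (E[X])² = 43.3437 − 35.5613 = 7.78232.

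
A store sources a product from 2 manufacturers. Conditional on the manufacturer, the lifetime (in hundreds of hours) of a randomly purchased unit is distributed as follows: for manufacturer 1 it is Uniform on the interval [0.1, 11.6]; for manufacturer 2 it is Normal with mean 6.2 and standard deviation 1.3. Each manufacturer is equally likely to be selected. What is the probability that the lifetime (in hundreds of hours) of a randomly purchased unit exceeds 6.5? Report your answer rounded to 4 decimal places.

Conditional on each manufacturer, P(X > 6.5): 1: 0.443478; 2: 0.408747.
By total probability, P(X > 6.5) = 0.5·0.443478 + 0.5·0.408747 = 0.426113.

0.4261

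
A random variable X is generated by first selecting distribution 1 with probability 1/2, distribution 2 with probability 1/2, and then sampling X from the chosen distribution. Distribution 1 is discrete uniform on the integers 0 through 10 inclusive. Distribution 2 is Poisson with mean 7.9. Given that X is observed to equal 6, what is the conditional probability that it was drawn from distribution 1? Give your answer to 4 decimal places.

Likelihoods P(X=6 | ·): 1: 0.0909091; 2: 0.125171.
Posterior ∝ prior × likelihood. Numerator for 1: 0.5·0.0909091 = 0.0454545.
Normalizing constant: 0.5·0.0909091 + 0.5·0.125171 = 0.10804.
P(1 | observation) = 0.0454545 / 0.10804 = 0.420719.

0.4207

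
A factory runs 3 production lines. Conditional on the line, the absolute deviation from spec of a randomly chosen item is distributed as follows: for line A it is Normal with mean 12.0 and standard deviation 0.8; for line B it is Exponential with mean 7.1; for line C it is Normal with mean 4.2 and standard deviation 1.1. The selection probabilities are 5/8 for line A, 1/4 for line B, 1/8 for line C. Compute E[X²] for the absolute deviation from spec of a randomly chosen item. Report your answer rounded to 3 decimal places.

117.961

For each component E[X²] = Var + (mean)², giving A: 144.64; B: 100.82; C: 18.85.
Overall E[X²] = 0.625·144.64 + 0.25·100.82 + 0.125·18.85 = 117.961.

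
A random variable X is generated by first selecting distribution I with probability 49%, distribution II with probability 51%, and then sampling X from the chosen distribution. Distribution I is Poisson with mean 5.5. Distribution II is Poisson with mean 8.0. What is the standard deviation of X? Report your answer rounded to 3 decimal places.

Per component, I: μ=5.5, E[X²]=35.75; II: μ=8, E[X²]=72.
E[X] = 0.49·5.5 + 0.51·8 = 6.775.
E[X²] = 0.49·35.75 + 0.51·72 = 54.2375.
Var(X) = E[X²] − (E[X])² = 54.2375 − 45.9006 = 8.33687.
SD(X) = √8.33687 = 2.88736.

2.887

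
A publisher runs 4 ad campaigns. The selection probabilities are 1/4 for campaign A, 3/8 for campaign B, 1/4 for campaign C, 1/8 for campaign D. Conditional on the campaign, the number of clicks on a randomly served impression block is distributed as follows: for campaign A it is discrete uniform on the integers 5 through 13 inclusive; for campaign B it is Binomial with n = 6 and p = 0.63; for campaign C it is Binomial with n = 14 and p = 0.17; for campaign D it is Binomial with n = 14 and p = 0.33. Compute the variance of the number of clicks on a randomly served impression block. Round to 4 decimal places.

9.3386

Per component, A: μ=9, E[X²]=87.6667; B: μ=3.78, E[X²]=15.687; C: μ=2.38, E[X²]=7.6398; D: μ=4.62, E[X²]=24.4398.
E[X] = 0.25·9 + 0.375·3.78 + 0.25·2.38 + 0.125·4.62 = 4.84.
E[X²] = 0.25·87.6667 + 0.375·15.687 + 0.25·7.6398 + 0.125·24.4398 = 32.7642.
Var(X) = E[X²] − (E[X])² = 32.7642 − 23.4256 = 9.33862.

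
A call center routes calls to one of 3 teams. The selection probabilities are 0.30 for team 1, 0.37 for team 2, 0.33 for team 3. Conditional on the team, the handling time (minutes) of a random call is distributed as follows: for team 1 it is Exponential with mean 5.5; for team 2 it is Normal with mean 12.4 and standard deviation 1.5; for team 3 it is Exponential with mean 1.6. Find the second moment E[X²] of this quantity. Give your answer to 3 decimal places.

For each component E[X²] = Var + (mean)², giving 1: 60.5; 2: 156.01; 3: 5.12.
Overall E[X²] = 0.3·60.5 + 0.37·156.01 + 0.33·5.12 = 77.5633.

77.563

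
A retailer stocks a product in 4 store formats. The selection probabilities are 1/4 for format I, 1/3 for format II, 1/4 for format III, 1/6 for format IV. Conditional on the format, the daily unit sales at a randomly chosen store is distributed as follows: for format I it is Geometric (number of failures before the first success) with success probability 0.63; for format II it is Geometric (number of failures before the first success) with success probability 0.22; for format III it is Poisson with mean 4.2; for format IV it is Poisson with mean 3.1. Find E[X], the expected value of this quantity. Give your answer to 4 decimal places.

Component means — I: 0.587302; II: 3.54545; III: 4.2; IV: 3.1.
E[X] = 0.25·0.587302 + 0.333333·3.54545 + 0.25·4.2 + 0.166667·3.1 = 2.89531.

2.8953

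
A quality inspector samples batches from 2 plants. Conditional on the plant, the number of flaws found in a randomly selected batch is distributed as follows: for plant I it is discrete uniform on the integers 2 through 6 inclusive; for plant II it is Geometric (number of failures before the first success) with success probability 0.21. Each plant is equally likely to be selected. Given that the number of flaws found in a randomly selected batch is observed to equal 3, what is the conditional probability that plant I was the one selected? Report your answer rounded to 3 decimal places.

0.659

Likelihoods P(X=3 | ·): I: 0.2; II: 0.103538.
Posterior ∝ prior × likelihood. Numerator for I: 0.5·0.2 = 0.1.
Normalizing constant: 0.5·0.2 + 0.5·0.103538 = 0.151769.
P(I | observation) = 0.1 / 0.151769 = 0.658896.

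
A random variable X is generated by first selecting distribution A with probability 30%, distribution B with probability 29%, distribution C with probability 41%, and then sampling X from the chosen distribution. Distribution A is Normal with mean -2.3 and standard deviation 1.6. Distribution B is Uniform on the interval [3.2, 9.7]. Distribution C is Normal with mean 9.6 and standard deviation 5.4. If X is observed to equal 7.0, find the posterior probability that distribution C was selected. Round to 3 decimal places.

0.377

Likelihoods f(7.0 | ·): A: 1.14931e-08; B: 0.153846; C: 0.0657925.
Posterior ∝ prior × likelihood. Numerator for C: 0.41·0.0657925 = 0.0269749.
Normalizing constant: 0.3·1.14931e-08 + 0.29·0.153846 + 0.41·0.0657925 = 0.0715903.
P(C | observation) = 0.0269749 / 0.0715903 = 0.376796.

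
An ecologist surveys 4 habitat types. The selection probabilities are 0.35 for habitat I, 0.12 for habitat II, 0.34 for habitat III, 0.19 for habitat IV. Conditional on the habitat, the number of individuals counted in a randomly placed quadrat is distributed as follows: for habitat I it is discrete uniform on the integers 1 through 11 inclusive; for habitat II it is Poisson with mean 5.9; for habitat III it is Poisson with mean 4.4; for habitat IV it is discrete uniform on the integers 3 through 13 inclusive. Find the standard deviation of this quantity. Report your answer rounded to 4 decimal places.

Per component, I: μ=6, E[X²]=46; II: μ=5.9, E[X²]=40.71; III: μ=4.4, E[X²]=23.76; IV: μ=8, E[X²]=74.
E[X] = 0.35·6 + 0.12·5.9 + 0.34·4.4 + 0.19·8 = 5.824.
E[X²] = 0.35·46 + 0.12·40.71 + 0.34·23.76 + 0.19·74 = 43.1236.
Var(X) = E[X²] − (E[X])² = 43.1236 − 33.919 = 9.20462.
SD(X) = √9.20462 = 3.03391.

3.0339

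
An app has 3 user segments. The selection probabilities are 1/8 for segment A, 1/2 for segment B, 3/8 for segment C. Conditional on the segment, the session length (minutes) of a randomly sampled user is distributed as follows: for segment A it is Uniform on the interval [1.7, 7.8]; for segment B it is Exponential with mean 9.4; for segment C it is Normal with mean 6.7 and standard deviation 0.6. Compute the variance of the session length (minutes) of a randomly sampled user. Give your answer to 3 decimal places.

47.599

Per component, A: μ=4.75, E[X²]=25.6633; B: μ=9.4, E[X²]=176.72; C: μ=6.7, E[X²]=45.25.
E[X] = 0.125·4.75 + 0.5·9.4 + 0.375·6.7 = 7.80625.
E[X²] = 0.125·25.6633 + 0.5·176.72 + 0.375·45.25 = 108.537.
Var(X) = E[X²] − (E[X])² = 108.537 − 60.9375 = 47.5991.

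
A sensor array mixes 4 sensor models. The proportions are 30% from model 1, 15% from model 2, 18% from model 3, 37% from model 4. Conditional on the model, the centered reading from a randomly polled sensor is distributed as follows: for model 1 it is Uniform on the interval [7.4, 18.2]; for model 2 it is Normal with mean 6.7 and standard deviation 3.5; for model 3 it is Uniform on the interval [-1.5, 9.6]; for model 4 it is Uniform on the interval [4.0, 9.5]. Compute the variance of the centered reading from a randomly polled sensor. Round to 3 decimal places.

18.081

Per component, 1: μ=12.8, E[X²]=173.56; 2: μ=6.7, E[X²]=57.14; 3: μ=4.05, E[X²]=26.67; 4: μ=6.75, E[X²]=48.0833.
E[X] = 0.3·12.8 + 0.15·6.7 + 0.18·4.05 + 0.37·6.75 = 8.0715.
E[X²] = 0.3·173.56 + 0.15·57.14 + 0.18·26.67 + 0.37·48.0833 = 83.2304.
Var(X) = E[X²] − (E[X])² = 83.2304 − 65.1491 = 18.0813.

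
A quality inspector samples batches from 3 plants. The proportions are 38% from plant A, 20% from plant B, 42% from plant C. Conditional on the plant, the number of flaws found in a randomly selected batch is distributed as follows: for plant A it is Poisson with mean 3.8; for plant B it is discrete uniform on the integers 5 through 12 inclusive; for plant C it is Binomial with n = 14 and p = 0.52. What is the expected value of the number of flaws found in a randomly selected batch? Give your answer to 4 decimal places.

Component means — A: 3.8; B: 8.5; C: 7.28.
E[X] = 0.38·3.8 + 0.2·8.5 + 0.42·7.28 = 6.2016.

6.2016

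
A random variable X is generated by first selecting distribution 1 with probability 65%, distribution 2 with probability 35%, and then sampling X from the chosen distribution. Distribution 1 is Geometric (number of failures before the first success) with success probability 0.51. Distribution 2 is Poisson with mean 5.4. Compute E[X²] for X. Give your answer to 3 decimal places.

13.921

For each component E[X²] = Var + (mean)², giving 1: 2.807; 2: 34.56.
Overall E[X²] = 0.65·2.807 + 0.35·34.56 = 13.9205.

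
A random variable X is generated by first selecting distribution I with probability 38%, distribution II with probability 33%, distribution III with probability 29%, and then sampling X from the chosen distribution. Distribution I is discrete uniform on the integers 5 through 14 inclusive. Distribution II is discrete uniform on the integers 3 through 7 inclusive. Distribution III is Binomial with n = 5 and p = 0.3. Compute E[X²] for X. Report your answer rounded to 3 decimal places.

For each component E[X²] = Var + (mean)², giving I: 98.5; II: 27; III: 3.3.
Overall E[X²] = 0.38·98.5 + 0.33·27 + 0.29·3.3 = 47.297.

47.297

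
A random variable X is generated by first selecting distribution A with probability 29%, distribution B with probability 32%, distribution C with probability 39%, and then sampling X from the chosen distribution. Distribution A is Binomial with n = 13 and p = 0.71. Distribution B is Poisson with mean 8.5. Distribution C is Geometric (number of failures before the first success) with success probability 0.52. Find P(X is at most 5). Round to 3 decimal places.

0.437

Conditional on each component, P(X ≤ 5): A: 0.0147338; B: 0.149597; C: 0.987769.
By total probability, P(X ≤ 5) = 0.29·0.0147338 + 0.32·0.149597 + 0.39·0.987769 = 0.437374.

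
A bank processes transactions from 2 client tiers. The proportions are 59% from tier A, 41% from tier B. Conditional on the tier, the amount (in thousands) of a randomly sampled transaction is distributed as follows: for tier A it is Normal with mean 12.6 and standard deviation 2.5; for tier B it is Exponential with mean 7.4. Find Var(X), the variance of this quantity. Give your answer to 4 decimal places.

Per component, A: μ=12.6, E[X²]=165.01; B: μ=7.4, E[X²]=109.52.
E[X] = 0.59·12.6 + 0.41·7.4 = 10.468.
E[X²] = 0.59·165.01 + 0.41·109.52 = 142.259.
Var(X) = E[X²] − (E[X])² = 142.259 − 109.579 = 32.6801.

32.6801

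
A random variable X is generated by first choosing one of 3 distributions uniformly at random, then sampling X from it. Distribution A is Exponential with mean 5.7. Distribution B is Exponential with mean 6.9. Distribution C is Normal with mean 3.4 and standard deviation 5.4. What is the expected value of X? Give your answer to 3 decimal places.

Component means — A: 5.7; B: 6.9; C: 3.4.
E[X] = 0.333333·5.7 + 0.333333·6.9 + 0.333333·3.4 = 5.33333.

5.333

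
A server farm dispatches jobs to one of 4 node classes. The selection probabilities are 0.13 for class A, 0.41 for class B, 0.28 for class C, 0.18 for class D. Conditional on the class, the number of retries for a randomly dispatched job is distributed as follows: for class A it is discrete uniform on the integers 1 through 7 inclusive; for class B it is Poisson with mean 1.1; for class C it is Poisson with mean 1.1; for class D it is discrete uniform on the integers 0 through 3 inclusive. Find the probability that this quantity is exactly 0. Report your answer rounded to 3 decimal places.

0.275

Conditional on each class, P(X = 0): A: 0; B: 0.332871; C: 0.332871; D: 0.25.
By total probability, P(X = 0) = 0.13·0 + 0.41·0.332871 + 0.28·0.332871 + 0.18·0.25 = 0.274681.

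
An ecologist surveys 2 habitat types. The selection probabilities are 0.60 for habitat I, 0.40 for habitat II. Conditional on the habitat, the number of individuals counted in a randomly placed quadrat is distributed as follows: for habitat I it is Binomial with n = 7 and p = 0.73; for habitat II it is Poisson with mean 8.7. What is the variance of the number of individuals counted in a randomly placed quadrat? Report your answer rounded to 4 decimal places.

Per component, I: μ=5.11, E[X²]=27.4918; II: μ=8.7, E[X²]=84.39.
E[X] = 0.6·5.11 + 0.4·8.7 = 6.546.
E[X²] = 0.6·27.4918 + 0.4·84.39 = 50.2511.
Var(X) = E[X²] − (E[X])² = 50.2511 − 42.8501 = 7.40096.

7.4010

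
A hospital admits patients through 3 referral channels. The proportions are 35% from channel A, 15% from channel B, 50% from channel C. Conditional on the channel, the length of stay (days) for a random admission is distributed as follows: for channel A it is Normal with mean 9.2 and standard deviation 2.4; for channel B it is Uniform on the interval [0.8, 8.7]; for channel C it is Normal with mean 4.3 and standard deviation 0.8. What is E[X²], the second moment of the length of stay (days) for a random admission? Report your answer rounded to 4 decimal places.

For each component E[X²] = Var + (mean)², giving A: 90.4; B: 27.7633; C: 19.13.
Overall E[X²] = 0.35·90.4 + 0.15·27.7633 + 0.5·19.13 = 45.3695.

45.3695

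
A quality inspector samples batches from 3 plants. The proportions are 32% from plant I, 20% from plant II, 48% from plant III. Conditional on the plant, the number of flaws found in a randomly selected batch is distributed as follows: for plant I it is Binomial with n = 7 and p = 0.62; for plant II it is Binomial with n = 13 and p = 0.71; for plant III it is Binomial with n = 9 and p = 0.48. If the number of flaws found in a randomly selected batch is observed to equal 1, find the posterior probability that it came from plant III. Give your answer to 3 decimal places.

0.726

Likelihoods P(X=1 | ·): I: 0.0130675; II: 3.26571e-06; III: 0.0230946.
Posterior ∝ prior × likelihood. Numerator for III: 0.48·0.0230946 = 0.0110854.
Normalizing constant: 0.32·0.0130675 + 0.2·3.26571e-06 + 0.48·0.0230946 = 0.0152677.
P(III | observation) = 0.0110854 / 0.0152677 = 0.726072.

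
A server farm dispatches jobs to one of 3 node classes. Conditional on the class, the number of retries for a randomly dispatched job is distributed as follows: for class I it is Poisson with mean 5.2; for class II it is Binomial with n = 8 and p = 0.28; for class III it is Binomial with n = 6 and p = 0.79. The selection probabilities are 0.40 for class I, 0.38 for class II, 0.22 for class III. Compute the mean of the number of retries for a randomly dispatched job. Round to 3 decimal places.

3.974

Component means — I: 5.2; II: 2.24; III: 4.74.
E[X] = 0.4·5.2 + 0.38·2.24 + 0.22·4.74 = 3.974.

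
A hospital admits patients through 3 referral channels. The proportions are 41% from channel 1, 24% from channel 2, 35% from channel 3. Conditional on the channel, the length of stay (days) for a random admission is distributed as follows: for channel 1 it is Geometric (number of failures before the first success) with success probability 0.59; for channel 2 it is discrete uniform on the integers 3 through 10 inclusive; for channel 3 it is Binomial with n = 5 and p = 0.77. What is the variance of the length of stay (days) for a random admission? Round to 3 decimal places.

Per component, 1: μ=0.694915, E[X²]=1.66073; 2: μ=6.5, E[X²]=47.5; 3: μ=3.85, E[X²]=15.708.
E[X] = 0.41·0.694915 + 0.24·6.5 + 0.35·3.85 = 3.19242.
E[X²] = 0.41·1.66073 + 0.24·47.5 + 0.35·15.708 = 17.5787.
Var(X) = E[X²] − (E[X])² = 17.5787 − 10.1915 = 7.38718.

7.387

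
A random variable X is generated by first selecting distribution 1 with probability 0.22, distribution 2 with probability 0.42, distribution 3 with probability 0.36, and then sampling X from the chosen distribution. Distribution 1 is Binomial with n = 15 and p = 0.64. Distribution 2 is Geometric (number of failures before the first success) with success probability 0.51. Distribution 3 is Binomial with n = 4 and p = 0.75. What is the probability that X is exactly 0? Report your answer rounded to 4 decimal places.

0.2156

Conditional on each component, P(X = 0): 1: 2.21074e-07; 2: 0.51; 3: 0.00390625.
By total probability, P(X = 0) = 0.22·2.21074e-07 + 0.42·0.51 + 0.36·0.00390625 = 0.215606.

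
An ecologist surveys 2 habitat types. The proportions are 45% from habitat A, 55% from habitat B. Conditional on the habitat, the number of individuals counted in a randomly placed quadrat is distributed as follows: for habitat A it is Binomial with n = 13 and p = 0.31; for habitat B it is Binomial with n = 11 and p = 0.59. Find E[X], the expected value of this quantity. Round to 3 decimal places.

5.383

Component means — A: 4.03; B: 6.49.
E[X] = 0.45·4.03 + 0.55·6.49 = 5.383.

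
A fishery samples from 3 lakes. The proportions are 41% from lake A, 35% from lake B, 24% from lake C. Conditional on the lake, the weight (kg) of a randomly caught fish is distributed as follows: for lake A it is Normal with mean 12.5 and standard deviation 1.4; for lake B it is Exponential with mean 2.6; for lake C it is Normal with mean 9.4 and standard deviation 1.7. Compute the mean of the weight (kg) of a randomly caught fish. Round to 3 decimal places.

Component means — A: 12.5; B: 2.6; C: 9.4.
E[X] = 0.41·12.5 + 0.35·2.6 + 0.24·9.4 = 8.291.

8.291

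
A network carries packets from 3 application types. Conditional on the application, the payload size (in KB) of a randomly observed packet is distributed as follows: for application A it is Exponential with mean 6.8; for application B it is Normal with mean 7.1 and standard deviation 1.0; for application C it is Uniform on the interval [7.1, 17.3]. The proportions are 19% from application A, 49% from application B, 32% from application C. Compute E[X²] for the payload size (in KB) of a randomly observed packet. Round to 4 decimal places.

For each component E[X²] = Var + (mean)², giving A: 92.48; B: 51.41; C: 157.51.
Overall E[X²] = 0.19·92.48 + 0.49·51.41 + 0.32·157.51 = 93.1653.

93.1653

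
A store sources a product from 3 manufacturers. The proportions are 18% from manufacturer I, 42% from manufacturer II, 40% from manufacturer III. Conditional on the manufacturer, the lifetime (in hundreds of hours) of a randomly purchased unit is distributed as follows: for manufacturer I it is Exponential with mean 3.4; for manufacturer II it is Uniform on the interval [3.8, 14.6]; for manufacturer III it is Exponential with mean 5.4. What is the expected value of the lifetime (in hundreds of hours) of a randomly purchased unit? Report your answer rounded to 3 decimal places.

6.636

Component means — I: 3.4; II: 9.2; III: 5.4.
E[X] = 0.18·3.4 + 0.42·9.2 + 0.4·5.4 = 6.636.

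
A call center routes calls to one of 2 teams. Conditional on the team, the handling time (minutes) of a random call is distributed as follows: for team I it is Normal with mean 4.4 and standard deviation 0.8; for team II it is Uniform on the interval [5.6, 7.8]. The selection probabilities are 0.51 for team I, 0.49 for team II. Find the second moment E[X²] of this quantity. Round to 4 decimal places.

For each component E[X²] = Var + (mean)², giving I: 20; II: 45.2933.
Overall E[X²] = 0.51·20 + 0.49·45.2933 = 32.3937.

32.3937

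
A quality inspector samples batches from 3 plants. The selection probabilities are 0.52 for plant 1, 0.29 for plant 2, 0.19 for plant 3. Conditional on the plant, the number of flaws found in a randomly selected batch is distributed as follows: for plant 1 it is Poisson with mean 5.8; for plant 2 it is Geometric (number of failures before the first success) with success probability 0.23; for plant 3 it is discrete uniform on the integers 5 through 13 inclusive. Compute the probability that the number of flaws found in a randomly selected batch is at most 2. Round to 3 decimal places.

0.195

Conditional on each plant, P(X ≤ 2): 1: 0.0715108; 2: 0.543467; 3: 0.
By total probability, P(X ≤ 2) = 0.52·0.0715108 + 0.29·0.543467 + 0.19·0 = 0.194791.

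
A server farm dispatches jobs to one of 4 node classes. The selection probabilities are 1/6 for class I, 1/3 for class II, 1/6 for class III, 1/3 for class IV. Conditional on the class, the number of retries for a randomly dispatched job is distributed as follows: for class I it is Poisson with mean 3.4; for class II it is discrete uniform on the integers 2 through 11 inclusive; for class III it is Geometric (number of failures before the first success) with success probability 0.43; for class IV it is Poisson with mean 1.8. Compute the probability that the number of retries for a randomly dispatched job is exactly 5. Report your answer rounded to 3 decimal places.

Conditional on each class, P(X = 5): I: 0.126361; II: 0.1; III: 0.0258728; IV: 0.0260286.
By total probability, P(X = 5) = 0.166667·0.126361 + 0.333333·0.1 + 0.166667·0.0258728 + 0.333333·0.0260286 = 0.0673818.

0.067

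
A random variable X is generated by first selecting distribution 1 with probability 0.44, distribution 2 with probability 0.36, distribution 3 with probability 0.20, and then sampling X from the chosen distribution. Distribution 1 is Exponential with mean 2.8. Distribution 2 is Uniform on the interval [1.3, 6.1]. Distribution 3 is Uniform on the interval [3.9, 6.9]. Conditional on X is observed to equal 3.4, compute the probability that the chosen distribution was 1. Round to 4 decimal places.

Likelihoods f(3.4 | ·): 1: 0.106044; 2: 0.208333; 3: 0.
Posterior ∝ prior × likelihood. Numerator for 1: 0.44·0.106044 = 0.0466592.
Normalizing constant: 0.44·0.106044 + 0.36·0.208333 + 0.2·0 = 0.121659.
P(1 | observation) = 0.0466592 / 0.121659 = 0.383524.

0.3835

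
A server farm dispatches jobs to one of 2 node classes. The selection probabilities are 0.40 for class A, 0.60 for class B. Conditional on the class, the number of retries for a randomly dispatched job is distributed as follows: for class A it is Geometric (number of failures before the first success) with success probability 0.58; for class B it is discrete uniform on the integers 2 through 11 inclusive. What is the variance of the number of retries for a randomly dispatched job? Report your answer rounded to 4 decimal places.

Per component, A: μ=0.724138, E[X²]=1.77289; B: μ=6.5, E[X²]=50.5.
E[X] = 0.4·0.724138 + 0.6·6.5 = 4.18966.
E[X²] = 0.4·1.77289 + 0.6·50.5 = 31.0092.
Var(X) = E[X²] − (E[X])² = 31.0092 − 17.5532 = 13.4559.

13.4559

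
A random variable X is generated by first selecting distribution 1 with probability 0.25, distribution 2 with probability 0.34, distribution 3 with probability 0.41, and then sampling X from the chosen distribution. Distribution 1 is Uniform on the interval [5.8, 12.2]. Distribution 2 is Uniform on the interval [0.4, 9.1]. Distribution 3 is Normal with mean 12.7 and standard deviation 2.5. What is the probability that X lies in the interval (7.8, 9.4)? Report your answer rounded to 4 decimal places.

0.1414

Conditional on each component, P(7.8 < X < 9.4): 1: 0.25; 2: 0.149425; 3: 0.0684196.
By total probability, P(7.8 < X < 9.4) = 0.25·0.25 + 0.34·0.149425 + 0.41·0.0684196 = 0.141357.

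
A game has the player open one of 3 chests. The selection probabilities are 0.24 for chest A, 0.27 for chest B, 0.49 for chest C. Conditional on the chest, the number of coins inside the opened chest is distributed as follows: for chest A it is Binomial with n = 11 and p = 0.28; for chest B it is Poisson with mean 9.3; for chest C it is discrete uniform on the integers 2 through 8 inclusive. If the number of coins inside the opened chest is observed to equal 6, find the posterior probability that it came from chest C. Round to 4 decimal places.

0.6828

Likelihoods P(X=6 | ·): A: 0.0430777; B: 0.0821536; C: 0.142857.
Posterior ∝ prior × likelihood. Numerator for C: 0.49·0.142857 = 0.07.
Normalizing constant: 0.24·0.0430777 + 0.27·0.0821536 + 0.49·0.142857 = 0.10252.
P(C | observation) = 0.07 / 0.10252 = 0.682793.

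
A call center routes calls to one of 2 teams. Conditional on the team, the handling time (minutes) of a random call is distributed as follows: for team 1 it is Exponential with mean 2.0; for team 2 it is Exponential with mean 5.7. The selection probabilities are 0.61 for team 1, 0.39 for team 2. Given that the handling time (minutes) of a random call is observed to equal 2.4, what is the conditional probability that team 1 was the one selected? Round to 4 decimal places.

Likelihoods f(2.4 | ·): 1: 0.150597; 2: 0.11515.
Posterior ∝ prior × likelihood. Numerator for 1: 0.61·0.150597 = 0.0918642.
Normalizing constant: 0.61·0.150597 + 0.39·0.11515 = 0.136773.
P(1 | observation) = 0.0918642 / 0.136773 = 0.671656.

0.6717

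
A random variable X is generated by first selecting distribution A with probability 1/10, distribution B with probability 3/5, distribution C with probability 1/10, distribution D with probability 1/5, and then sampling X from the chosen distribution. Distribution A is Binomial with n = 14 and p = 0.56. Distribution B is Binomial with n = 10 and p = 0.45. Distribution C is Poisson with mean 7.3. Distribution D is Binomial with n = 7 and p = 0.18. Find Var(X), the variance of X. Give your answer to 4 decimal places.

Per component, A: μ=7.84, E[X²]=64.9152; B: μ=4.5, E[X²]=22.725; C: μ=7.3, E[X²]=60.59; D: μ=1.26, E[X²]=2.6208.
E[X] = 0.1·7.84 + 0.6·4.5 + 0.1·7.3 + 0.2·1.26 = 4.466.
E[X²] = 0.1·64.9152 + 0.6·22.725 + 0.1·60.59 + 0.2·2.6208 = 26.7097.
Var(X) = E[X²] − (E[X])² = 26.7097 − 19.9452 = 6.76452.

6.7645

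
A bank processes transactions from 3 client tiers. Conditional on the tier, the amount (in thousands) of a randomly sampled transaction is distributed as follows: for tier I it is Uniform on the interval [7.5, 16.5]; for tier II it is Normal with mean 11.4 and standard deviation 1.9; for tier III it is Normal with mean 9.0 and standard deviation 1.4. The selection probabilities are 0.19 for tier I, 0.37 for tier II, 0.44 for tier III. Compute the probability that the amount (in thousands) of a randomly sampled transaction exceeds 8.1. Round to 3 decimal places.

0.858

Conditional on each tier, P(X > 8.1): I: 0.933333; II: 0.958792; III: 0.739842.
By total probability, P(X > 8.1) = 0.19·0.933333 + 0.37·0.958792 + 0.44·0.739842 = 0.857617.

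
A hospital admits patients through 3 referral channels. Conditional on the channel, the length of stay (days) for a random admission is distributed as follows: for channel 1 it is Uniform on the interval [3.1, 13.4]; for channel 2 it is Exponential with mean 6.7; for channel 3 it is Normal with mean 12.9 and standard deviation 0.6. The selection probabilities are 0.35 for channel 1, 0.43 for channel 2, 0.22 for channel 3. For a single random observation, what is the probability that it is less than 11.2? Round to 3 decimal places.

0.625

Conditional on each channel, P(X < 11.2): 1: 0.786408; 2: 0.812062; 3: 0.00230327.
By total probability, P(X < 11.2) = 0.35·0.786408 + 0.43·0.812062 + 0.22·0.00230327 = 0.624936.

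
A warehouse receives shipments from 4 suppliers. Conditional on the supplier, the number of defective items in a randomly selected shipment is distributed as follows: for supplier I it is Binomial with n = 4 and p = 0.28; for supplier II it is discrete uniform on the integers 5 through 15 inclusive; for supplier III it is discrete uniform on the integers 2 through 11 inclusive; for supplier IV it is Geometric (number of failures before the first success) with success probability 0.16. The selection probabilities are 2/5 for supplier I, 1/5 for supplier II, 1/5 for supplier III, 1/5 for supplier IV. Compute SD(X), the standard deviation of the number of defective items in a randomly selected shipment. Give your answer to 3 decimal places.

Per component, I: μ=1.12, E[X²]=2.0608; II: μ=10, E[X²]=110; III: μ=6.5, E[X²]=50.5; IV: μ=5.25, E[X²]=60.375.
E[X] = 0.4·1.12 + 0.2·10 + 0.2·6.5 + 0.2·5.25 = 4.798.
E[X²] = 0.4·2.0608 + 0.2·110 + 0.2·50.5 + 0.2·60.375 = 44.9993.
Var(X) = E[X²] − (E[X])² = 44.9993 − 23.0208 = 21.9785.
SD(X) = √21.9785 = 4.68812.

4.688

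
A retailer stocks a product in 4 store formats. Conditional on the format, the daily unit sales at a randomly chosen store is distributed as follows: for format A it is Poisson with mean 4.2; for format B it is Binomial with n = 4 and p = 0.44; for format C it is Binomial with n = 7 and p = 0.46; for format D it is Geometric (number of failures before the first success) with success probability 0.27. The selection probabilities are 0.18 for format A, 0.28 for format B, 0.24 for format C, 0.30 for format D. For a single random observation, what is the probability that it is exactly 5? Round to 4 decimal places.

Conditional on each format, P(X = 5): A: 0.163316; B: 0; C: 0.126123; D: 0.0559729.
By total probability, P(X = 5) = 0.18·0.163316 + 0.28·0 + 0.24·0.126123 + 0.3·0.0559729 = 0.0764584.

0.0765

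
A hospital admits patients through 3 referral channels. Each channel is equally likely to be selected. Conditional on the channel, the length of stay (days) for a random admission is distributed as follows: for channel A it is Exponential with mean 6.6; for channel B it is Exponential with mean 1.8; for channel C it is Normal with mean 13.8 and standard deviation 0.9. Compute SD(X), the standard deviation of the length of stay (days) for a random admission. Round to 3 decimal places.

6.340

Per component, A: μ=6.6, E[X²]=87.12; B: μ=1.8, E[X²]=6.48; C: μ=13.8, E[X²]=191.25.
E[X] = 0.333333·6.6 + 0.333333·1.8 + 0.333333·13.8 = 7.4.
E[X²] = 0.333333·87.12 + 0.333333·6.48 + 0.333333·191.25 = 94.95.
Var(X) = E[X²] − (E[X])² = 94.95 − 54.76 = 40.19.
SD(X) = √40.19 = 6.33956.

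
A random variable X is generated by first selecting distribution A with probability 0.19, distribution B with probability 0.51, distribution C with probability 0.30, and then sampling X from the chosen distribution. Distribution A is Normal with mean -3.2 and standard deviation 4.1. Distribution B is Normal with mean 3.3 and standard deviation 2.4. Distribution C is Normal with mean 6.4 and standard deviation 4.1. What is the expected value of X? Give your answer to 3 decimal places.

Component means — A: -3.2; B: 3.3; C: 6.4.
E[X] = 0.19·-3.2 + 0.51·3.3 + 0.3·6.4 = 2.995.

2.995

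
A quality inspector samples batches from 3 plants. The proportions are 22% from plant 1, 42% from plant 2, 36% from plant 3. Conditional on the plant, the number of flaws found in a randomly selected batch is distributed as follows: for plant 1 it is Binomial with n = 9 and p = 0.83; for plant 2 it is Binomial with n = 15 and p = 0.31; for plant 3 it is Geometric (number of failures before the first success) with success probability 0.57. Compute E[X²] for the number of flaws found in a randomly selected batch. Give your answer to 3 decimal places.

23.666

For each component E[X²] = Var + (mean)², giving 1: 57.0708; 2: 24.831; 3: 1.89258.
Overall E[X²] = 0.22·57.0708 + 0.42·24.831 + 0.36·1.89258 = 23.6659.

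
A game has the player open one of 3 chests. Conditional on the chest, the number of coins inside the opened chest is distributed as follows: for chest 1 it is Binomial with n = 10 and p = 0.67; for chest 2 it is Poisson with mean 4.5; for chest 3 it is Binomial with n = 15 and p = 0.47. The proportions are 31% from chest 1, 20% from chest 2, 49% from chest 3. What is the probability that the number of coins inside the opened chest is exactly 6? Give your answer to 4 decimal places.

Conditional on each chest, P(X = 6): 1: 0.225281; 2: 0.12812; 3: 0.178022.
By total probability, P(X = 6) = 0.31·0.225281 + 0.2·0.12812 + 0.49·0.178022 = 0.182692.

0.1827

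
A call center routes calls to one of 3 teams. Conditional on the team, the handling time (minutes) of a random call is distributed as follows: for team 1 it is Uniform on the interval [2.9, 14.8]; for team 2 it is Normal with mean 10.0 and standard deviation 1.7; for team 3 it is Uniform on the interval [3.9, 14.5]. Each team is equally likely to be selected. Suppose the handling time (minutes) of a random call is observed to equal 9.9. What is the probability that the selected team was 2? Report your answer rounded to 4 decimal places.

0.5677

Likelihoods f(9.9 | ·): 1: 0.0840336; 2: 0.234266; 3: 0.0943396.
Posterior ∝ prior × likelihood. Numerator for 2: 0.333333·0.234266 = 0.0780888.
Normalizing constant: 0.333333·0.0840336 + 0.333333·0.234266 + 0.333333·0.0943396 = 0.137547.
P(2 | observation) = 0.0780888 / 0.137547 = 0.567726.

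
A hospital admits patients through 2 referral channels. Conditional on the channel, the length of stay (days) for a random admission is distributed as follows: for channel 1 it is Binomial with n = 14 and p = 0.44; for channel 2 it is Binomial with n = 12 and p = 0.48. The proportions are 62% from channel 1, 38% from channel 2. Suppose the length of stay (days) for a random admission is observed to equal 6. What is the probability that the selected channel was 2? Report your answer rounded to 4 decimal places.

0.3939

Likelihoods P(X=6 | ·): 1: 0.210754; 2: 0.223429.
Posterior ∝ prior × likelihood. Numerator for 2: 0.38·0.223429 = 0.084903.
Normalizing constant: 0.62·0.210754 + 0.38·0.223429 = 0.21557.
P(2 | observation) = 0.084903 / 0.21557 = 0.393853.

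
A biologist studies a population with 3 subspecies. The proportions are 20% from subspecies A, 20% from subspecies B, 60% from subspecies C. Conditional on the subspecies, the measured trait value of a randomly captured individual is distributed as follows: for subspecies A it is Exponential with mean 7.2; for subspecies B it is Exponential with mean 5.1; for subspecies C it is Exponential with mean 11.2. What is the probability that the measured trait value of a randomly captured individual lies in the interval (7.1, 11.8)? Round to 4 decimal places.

0.1748

Conditional on each subspecies, P(7.1 < X < 11.8): A: 0.178829; B: 0.149647; C: 0.181813.
By total probability, P(7.1 < X < 11.8) = 0.2·0.178829 + 0.2·0.149647 + 0.6·0.181813 = 0.174783.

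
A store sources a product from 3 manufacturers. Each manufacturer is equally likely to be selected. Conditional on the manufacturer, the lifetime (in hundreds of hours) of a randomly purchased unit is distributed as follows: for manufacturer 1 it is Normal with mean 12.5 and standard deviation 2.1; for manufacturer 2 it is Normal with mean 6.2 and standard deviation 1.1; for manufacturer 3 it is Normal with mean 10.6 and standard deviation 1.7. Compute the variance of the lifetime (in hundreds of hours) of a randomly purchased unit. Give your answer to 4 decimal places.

Per component, 1: μ=12.5, E[X²]=160.66; 2: μ=6.2, E[X²]=39.65; 3: μ=10.6, E[X²]=115.25.
E[X] = 0.333333·12.5 + 0.333333·6.2 + 0.333333·10.6 = 9.76667.
E[X²] = 0.333333·160.66 + 0.333333·39.65 + 0.333333·115.25 = 105.187.
Var(X) = E[X²] − (E[X])² = 105.187 − 95.3878 = 9.79889.

9.7989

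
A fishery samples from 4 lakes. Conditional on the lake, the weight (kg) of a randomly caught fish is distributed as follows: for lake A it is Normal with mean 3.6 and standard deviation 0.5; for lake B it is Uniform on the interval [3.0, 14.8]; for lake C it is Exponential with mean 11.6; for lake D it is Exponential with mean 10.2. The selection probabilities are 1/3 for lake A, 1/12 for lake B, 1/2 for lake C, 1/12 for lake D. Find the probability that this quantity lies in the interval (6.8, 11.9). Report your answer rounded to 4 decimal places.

0.1518

Conditional on each lake, P(6.8 < X < 11.9): A: 7.76885e-11; B: 0.432203; C: 0.197947; D: 0.202014.
By total probability, P(6.8 < X < 11.9) = 0.333333·7.76885e-11 + 0.0833333·0.432203 + 0.5·0.197947 + 0.0833333·0.202014 = 0.151825.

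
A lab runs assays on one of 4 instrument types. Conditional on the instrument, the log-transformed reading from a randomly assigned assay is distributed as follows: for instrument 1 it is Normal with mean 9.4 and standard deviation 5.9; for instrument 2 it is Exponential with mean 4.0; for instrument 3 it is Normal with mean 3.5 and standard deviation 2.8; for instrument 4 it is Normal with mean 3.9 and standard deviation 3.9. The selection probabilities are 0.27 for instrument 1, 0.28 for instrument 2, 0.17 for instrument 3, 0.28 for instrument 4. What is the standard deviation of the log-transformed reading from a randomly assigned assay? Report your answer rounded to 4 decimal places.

5.0576

Per component, 1: μ=9.4, E[X²]=123.17; 2: μ=4, E[X²]=32; 3: μ=3.5, E[X²]=20.09; 4: μ=3.9, E[X²]=30.42.
E[X] = 0.27·9.4 + 0.28·4 + 0.17·3.5 + 0.28·3.9 = 5.345.
E[X²] = 0.27·123.17 + 0.28·32 + 0.17·20.09 + 0.28·30.42 = 54.1488.
Var(X) = E[X²] − (E[X])² = 54.1488 − 28.569 = 25.5798.
SD(X) = √25.5798 = 5.05765.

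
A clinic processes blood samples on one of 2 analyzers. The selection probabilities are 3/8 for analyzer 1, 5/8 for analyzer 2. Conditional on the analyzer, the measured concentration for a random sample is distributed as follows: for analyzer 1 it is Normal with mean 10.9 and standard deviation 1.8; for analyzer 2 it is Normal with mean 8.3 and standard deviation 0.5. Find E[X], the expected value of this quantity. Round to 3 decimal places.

9.275

Component means — 1: 10.9; 2: 8.3.
E[X] = 0.375·10.9 + 0.625·8.3 = 9.275.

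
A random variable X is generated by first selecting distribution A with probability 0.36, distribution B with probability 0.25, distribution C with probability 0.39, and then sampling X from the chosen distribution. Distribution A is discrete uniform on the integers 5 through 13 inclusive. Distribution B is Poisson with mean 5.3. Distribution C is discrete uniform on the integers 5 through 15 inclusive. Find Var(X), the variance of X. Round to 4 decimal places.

11.1513

Per component, A: μ=9, E[X²]=87.6667; B: μ=5.3, E[X²]=33.39; C: μ=10, E[X²]=110.
E[X] = 0.36·9 + 0.25·5.3 + 0.39·10 = 8.465.
E[X²] = 0.36·87.6667 + 0.25·33.39 + 0.39·110 = 82.8075.
Var(X) = E[X²] − (E[X])² = 82.8075 − 71.6562 = 11.1513.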